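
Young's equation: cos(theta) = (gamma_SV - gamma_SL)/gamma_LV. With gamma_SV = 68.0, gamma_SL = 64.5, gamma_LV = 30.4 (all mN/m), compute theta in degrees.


cos(theta) = (gamma_SV - gamma_SL) / gamma_LV
cos(theta) = (68.0 - 64.5) / 30.4
cos(theta) = 0.115132
theta = arccos(0.115132) = 83.39 degrees

83.39


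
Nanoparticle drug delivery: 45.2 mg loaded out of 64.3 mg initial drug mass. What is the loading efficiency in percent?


Drug loading efficiency = (drug loaded / drug initial) * 100
DLE = 45.2 / 64.3 * 100
DLE = 0.703 * 100
DLE = 70.3%

70.3


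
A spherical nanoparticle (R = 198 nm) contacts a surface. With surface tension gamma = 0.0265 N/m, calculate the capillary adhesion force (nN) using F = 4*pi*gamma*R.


Convert radius: R = 198 nm = 1.98e-07 m
F = 4 * pi * gamma * R
F = 4 * pi * 0.0265 * 1.98e-07
F = 6.59357e-08 N = 65.9357 nN

65.9357


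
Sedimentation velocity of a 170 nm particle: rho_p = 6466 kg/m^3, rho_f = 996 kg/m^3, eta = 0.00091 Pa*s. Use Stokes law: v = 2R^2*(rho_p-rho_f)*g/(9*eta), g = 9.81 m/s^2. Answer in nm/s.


Radius R = 170/2 nm = 8.5e-08 m
Density difference = 6466 - 996 = 5470 kg/m^3
v = 2 * R^2 * (rho_p - rho_f) * g / (9 * eta)
v = 2 * (8.5e-08)^2 * 5470 * 9.81 / (9 * 0.00091)
v = 9.46761e-08 m/s = 94.6761 nm/s

94.6761


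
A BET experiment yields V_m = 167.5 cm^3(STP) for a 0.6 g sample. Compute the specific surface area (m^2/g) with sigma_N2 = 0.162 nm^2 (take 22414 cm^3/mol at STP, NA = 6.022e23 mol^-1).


Number of moles in monolayer = V_m / 22414 = 167.5 / 22414 = 0.00747301
Number of molecules = moles * NA = 0.00747301 * 6.022e23
SA = molecules * sigma / mass
SA = (167.5 / 22414) * 6.022e23 * 0.162e-18 / 0.6
SA = 1215.1 m^2/g

1215.1


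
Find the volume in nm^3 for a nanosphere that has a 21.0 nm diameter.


Radius r = 21.0/2 = 10.5 nm
Volume V = (4/3) * pi * r^3
V = (4/3) * pi * (10.5)^3
V = 4849.05 nm^3

4849.05


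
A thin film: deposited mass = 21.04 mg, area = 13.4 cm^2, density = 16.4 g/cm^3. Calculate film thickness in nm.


Convert: m = 21.04 mg = 2.1040e-05 kg, A = 13.4 cm^2 = 1.3400e-03 m^2, rho = 16.4 g/cm^3 = 16400 kg/m^3
t = m / (A * rho)
t = 2.1040e-05 / (1.3400e-03 * 16400)
t = 9.5741e-07 m = 957.4 nm

957.4


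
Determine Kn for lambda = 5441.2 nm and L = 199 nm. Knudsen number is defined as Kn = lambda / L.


Knudsen number Kn = lambda / L
Kn = 5441.2 / 199
Kn = 27.3427

27.3427


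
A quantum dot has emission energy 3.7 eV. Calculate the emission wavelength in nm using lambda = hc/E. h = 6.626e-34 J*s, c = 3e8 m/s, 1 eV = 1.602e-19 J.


Convert energy: E = 3.7 eV = 3.7 * 1.602e-19 = 5.9274e-19 J
lambda = h*c / E = 6.626e-34 * 3e8 / 5.9274e-19
lambda = 3.35358e-07 m = 335.4 nm

335.4


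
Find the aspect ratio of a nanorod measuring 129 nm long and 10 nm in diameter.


Aspect ratio AR = length / diameter
AR = 129 / 10
AR = 12.9

12.9


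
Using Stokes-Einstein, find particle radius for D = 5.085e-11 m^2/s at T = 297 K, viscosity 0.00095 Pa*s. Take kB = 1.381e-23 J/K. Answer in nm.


Stokes-Einstein: R = kB*T / (6*pi*eta*D)
R = 1.381e-23 * 297 / (6 * pi * 0.00095 * 5.085e-11)
R = 4.50437e-09 m = 4.5 nm

4.5


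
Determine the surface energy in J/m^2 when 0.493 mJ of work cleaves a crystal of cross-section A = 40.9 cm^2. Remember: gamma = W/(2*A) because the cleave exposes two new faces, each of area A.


Convert: A = 40.9 cm^2 = 0.00409 m^2, W = 0.493 mJ = 0.000493 J
Cleaving exposes two faces of area A, so total new surface = 2*A and gamma = W / (2*A)
gamma = 0.000493 / (2 * 0.00409)
gamma = 0.06 J/m^2

0.06


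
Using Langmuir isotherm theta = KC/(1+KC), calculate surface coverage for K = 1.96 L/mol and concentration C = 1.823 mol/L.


Langmuir isotherm: theta = K*C / (1 + K*C)
K*C = 1.96 * 1.823 = 3.57308
theta = 3.57308 / (1 + 3.57308) = 3.57308 / 4.57308
theta = 0.7813

0.7813


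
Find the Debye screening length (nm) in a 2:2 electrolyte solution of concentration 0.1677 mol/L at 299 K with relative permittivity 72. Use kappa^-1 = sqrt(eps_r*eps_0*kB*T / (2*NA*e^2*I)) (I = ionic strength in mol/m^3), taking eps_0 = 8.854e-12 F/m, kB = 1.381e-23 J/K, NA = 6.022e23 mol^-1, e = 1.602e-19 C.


Ionic strength I = 0.1677 * 2^2 * 1000 = 670.8 mol/m^3
kappa^-1 = sqrt(72 * 8.854e-12 * 1.381e-23 * 299 / (2 * 6.022e23 * (1.602e-19)^2 * 670.8))
kappa^-1 = 0.356 nm

0.356


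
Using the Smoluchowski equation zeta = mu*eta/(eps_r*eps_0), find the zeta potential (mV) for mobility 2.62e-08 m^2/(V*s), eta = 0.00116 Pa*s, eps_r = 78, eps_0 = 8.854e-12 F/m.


Smoluchowski equation: zeta = mu * eta / (eps_r * eps_0)
zeta = 2.62e-08 * 0.00116 / (78 * 8.854e-12)
zeta = 0.044007 V = 44.01 mV

44.01


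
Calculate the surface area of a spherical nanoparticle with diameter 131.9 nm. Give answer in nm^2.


Radius r = 131.9/2 = 65.95 nm
Surface area SA = 4 * pi * r^2
SA = 4 * pi * (65.95)^2
SA = 54656.2 nm^2

54656.2


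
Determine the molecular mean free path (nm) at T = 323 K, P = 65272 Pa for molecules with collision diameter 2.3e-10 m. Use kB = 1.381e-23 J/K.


Mean free path: lambda = kB*T / (sqrt(2) * pi * d^2 * P)
lambda = 1.381e-23 * 323 / (sqrt(2) * pi * (2.3e-10)^2 * 65272)
lambda = 2.90769e-07 m
lambda = 290.77 nm

290.77


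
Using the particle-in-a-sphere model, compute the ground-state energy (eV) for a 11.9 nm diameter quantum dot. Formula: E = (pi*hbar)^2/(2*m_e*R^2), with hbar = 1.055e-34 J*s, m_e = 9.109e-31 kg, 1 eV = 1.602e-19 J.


Radius R = 11.9/2 = 5.95 nm = 5.95e-09 m
E = (pi * 1.055e-34)^2 / (2 * 9.109e-31 * (5.95e-09)^2)
E(J) = 1.70322e-21
E = E(J) / 1.602e-19 = 0.0106 eV

0.0106


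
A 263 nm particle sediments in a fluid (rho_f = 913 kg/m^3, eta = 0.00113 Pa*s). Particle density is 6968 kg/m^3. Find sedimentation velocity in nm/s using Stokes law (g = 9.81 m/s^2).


Radius R = 263/2 nm = 1.315e-07 m
Density difference = 6968 - 913 = 6055 kg/m^3
v = 2 * R^2 * (rho_p - rho_f) * g / (9 * eta)
v = 2 * (1.315e-07)^2 * 6055 * 9.81 / (9 * 0.00113)
v = 2.01996e-07 m/s = 201.9964 nm/s

201.9964


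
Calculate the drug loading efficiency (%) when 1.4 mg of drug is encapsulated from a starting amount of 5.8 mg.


Drug loading efficiency = (drug loaded / drug initial) * 100
DLE = 1.4 / 5.8 * 100
DLE = 0.2414 * 100
DLE = 24.14%

24.14


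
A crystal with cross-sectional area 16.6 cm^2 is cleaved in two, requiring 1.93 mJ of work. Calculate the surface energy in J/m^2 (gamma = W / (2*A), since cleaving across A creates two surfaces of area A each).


Convert: A = 16.6 cm^2 = 0.00166 m^2, W = 1.93 mJ = 0.00193 J
Cleaving exposes two faces of area A, so total new surface = 2*A and gamma = W / (2*A)
gamma = 0.00193 / (2 * 0.00166)
gamma = 0.581 J/m^2

0.581


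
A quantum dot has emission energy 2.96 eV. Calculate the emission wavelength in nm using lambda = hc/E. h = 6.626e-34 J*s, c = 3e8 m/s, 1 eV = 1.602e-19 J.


Convert energy: E = 2.96 eV = 2.96 * 1.602e-19 = 4.74192e-19 J
lambda = h*c / E = 6.626e-34 * 3e8 / 4.74192e-19
lambda = 4.19197e-07 m = 419.2 nm

419.2


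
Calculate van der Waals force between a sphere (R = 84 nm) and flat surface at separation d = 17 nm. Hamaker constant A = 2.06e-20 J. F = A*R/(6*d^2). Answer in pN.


Convert to SI: R = 84 nm = 8.4e-08 m, d = 17 nm = 1.7e-08 m
F = A * R / (6 * d^2)
F = 2.06e-20 * 8.4e-08 / (6 * (1.7e-08)^2)
F = 9.97924e-13 N = 0.998 pN

0.998


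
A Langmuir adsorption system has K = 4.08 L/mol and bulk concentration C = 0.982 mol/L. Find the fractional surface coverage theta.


Langmuir isotherm: theta = K*C / (1 + K*C)
K*C = 4.08 * 0.982 = 4.00656
theta = 4.00656 / (1 + 4.00656) = 4.00656 / 5.00656
theta = 0.8003

0.8003


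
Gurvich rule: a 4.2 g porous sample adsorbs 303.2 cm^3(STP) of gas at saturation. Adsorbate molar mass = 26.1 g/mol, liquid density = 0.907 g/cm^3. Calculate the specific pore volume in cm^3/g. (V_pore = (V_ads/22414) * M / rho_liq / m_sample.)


Moles adsorbed n = V_ads / 22414 = 303.2 / 22414 = 1.352726e-02 mol
Liquid volume V_liq = n * M / rho_liq = 1.352726e-02 * 26.1 / 0.907 = 0.38926 cm^3
Specific pore volume V_pore = V_liq / m_sample = 0.38926 / 4.2
V_pore = 0.0927 cm^3/g

0.0927


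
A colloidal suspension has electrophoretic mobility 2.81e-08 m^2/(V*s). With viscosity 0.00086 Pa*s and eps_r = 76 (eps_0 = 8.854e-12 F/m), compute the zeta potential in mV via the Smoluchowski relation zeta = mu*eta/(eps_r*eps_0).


Smoluchowski equation: zeta = mu * eta / (eps_r * eps_0)
zeta = 2.81e-08 * 0.00086 / (76 * 8.854e-12)
zeta = 0.035913 V = 35.91 mV

35.91


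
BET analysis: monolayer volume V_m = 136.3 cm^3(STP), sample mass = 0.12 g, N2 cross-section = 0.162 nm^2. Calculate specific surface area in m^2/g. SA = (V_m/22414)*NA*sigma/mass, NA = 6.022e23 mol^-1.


Number of moles in monolayer = V_m / 22414 = 136.3 / 22414 = 0.00608102
Number of molecules = moles * NA = 0.00608102 * 6.022e23
SA = molecules * sigma / mass
SA = (136.3 / 22414) * 6.022e23 * 0.162e-18 / 0.12
SA = 4943.7 m^2/g

4943.7


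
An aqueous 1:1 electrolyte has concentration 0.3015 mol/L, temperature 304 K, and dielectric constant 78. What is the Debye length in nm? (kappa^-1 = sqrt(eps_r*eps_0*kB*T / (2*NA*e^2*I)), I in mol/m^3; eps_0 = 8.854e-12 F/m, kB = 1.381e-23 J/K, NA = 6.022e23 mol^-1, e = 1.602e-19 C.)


Ionic strength I = 0.3015 * 1^2 * 1000 = 301.5 mol/m^3
kappa^-1 = sqrt(78 * 8.854e-12 * 1.381e-23 * 304 / (2 * 6.022e23 * (1.602e-19)^2 * 301.5))
kappa^-1 = 0.558 nm

0.558


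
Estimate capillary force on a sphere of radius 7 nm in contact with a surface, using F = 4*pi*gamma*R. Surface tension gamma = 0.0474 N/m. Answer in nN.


Convert radius: R = 7 nm = 7e-09 m
F = 4 * pi * gamma * R
F = 4 * pi * 0.0474 * 7e-09
F = 4.16952e-09 N = 4.1695 nN

4.1695


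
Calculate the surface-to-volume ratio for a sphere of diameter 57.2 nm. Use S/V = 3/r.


Radius r = 57.2/2 = 28.6 nm
S/V = 3 / r = 3 / 28.6
S/V = 0.1049 nm^-1

0.1049


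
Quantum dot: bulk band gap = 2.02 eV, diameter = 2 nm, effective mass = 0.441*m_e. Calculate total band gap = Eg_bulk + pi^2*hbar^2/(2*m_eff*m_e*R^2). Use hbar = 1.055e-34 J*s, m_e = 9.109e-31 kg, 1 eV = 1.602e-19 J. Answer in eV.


Radius R = 2/2 nm = 1e-09 m
Confinement energy dE = pi^2 * hbar^2 / (2 * m_eff * m_e * R^2)
dE = pi^2 * (1.055e-34)^2 / (2 * 0.441 * 9.109e-31 * (1e-09)^2) J, divided by 1.602e-19 J/eV
dE = 0.8535 eV
Total band gap = E_g(bulk) + dE = 2.02 + 0.8535 = 2.8735 eV

2.8735


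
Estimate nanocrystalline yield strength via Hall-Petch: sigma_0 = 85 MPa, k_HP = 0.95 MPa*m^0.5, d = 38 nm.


d = 38 nm = 3.8e-08 m
sqrt(d) = 0.0001949359
Hall-Petch contribution = k / sqrt(d) = 0.95 / 0.0001949359 = 4873.4 MPa
sigma = sigma_0 + k/sqrt(d) = 85 + 4873.4 = 4958.4 MPa

4958.4


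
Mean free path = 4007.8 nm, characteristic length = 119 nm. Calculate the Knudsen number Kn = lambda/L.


Knudsen number Kn = lambda / L
Kn = 4007.8 / 119
Kn = 33.679

33.679


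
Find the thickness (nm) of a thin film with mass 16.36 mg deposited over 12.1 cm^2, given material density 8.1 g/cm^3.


Convert: m = 16.36 mg = 1.6360e-05 kg, A = 12.1 cm^2 = 1.2100e-03 m^2, rho = 8.1 g/cm^3 = 8100 kg/m^3
t = m / (A * rho)
t = 1.6360e-05 / (1.2100e-03 * 8100)
t = 1.6692e-06 m = 1669.2 nm

1669.2


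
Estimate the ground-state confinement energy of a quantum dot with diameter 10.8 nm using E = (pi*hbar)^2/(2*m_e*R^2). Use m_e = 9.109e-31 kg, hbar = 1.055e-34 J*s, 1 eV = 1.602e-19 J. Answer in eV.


Radius R = 10.8/2 = 5.4 nm = 5.4e-09 m
E = (pi * 1.055e-34)^2 / (2 * 9.109e-31 * (5.4e-09)^2)
E(J) = 2.06784e-21
E = E(J) / 1.602e-19 = 0.0129 eV

0.0129


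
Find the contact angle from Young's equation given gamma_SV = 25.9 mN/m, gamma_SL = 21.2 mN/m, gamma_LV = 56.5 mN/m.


cos(theta) = (gamma_SV - gamma_SL) / gamma_LV
cos(theta) = (25.9 - 21.2) / 56.5
cos(theta) = 0.083186
theta = arccos(0.083186) = 85.23 degrees

85.23


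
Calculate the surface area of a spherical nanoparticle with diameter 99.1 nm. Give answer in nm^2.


Radius r = 99.1/2 = 49.55 nm
Surface area SA = 4 * pi * r^2
SA = 4 * pi * (49.55)^2
SA = 30852.98 nm^2

30852.98


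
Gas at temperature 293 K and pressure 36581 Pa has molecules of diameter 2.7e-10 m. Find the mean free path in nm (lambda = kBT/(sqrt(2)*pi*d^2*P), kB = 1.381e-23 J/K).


Mean free path: lambda = kB*T / (sqrt(2) * pi * d^2 * P)
lambda = 1.381e-23 * 293 / (sqrt(2) * pi * (2.7e-10)^2 * 36581)
lambda = 3.41518e-07 m
lambda = 341.52 nm

341.52


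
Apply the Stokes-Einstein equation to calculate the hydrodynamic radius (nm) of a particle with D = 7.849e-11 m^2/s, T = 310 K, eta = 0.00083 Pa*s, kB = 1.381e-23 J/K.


Stokes-Einstein: R = kB*T / (6*pi*eta*D)
R = 1.381e-23 * 310 / (6 * pi * 0.00083 * 7.849e-11)
R = 3.48628e-09 m = 3.49 nm

3.49


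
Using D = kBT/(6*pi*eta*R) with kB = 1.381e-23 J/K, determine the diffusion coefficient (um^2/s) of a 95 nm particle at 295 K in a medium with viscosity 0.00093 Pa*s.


Radius R = 95/2 = 47.5 nm = 4.75e-08 m
D = kB*T / (6*pi*eta*R)
D = 1.381e-23 * 295 / (6 * pi * 0.00093 * 4.75e-08)
D = 4.89258e-12 m^2/s = 4.893 um^2/s

4.893


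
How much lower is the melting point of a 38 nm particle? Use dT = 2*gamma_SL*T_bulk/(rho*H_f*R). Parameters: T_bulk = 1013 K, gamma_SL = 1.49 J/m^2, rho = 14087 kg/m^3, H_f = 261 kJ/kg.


Radius R = 38/2 = 19 nm = 1.9e-08 m
Convert H_f = 261 kJ/kg = 261000 J/kg
dT = 2 * gamma_SL * T_bulk / (rho * H_f * R)
dT = 2 * 1.49 * 1013 / (14087 * 261000 * 1.9e-08)
dT = 43.2 K

43.2


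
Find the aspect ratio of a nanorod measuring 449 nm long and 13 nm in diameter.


Aspect ratio AR = length / diameter
AR = 449 / 13
AR = 34.54

34.54


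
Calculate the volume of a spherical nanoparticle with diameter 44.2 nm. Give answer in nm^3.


Radius r = 44.2/2 = 22.1 nm
Volume V = (4/3) * pi * r^3
V = (4/3) * pi * (22.1)^3
V = 45213.22 nm^3

45213.22


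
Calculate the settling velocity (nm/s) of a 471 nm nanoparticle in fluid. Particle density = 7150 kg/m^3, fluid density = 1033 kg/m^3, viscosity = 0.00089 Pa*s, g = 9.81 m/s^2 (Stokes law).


Radius R = 471/2 nm = 2.355e-07 m
Density difference = 7150 - 1033 = 6117 kg/m^3
v = 2 * R^2 * (rho_p - rho_f) * g / (9 * eta)
v = 2 * (2.355e-07)^2 * 6117 * 9.81 / (9 * 0.00089)
v = 8.30973e-07 m/s = 830.9728 nm/s

830.9728


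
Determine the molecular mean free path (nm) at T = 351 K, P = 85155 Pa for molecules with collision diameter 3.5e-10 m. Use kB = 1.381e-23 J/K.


Mean free path: lambda = kB*T / (sqrt(2) * pi * d^2 * P)
lambda = 1.381e-23 * 351 / (sqrt(2) * pi * (3.5e-10)^2 * 85155)
lambda = 1.0459e-07 m
lambda = 104.59 nm

104.59


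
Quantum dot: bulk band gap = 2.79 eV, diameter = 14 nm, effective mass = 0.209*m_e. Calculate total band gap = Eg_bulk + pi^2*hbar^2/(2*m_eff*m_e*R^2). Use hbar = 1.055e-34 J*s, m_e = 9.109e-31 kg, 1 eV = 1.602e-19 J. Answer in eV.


Radius R = 14/2 nm = 7e-09 m
Confinement energy dE = pi^2 * hbar^2 / (2 * m_eff * m_e * R^2)
dE = pi^2 * (1.055e-34)^2 / (2 * 0.209 * 9.109e-31 * (7e-09)^2) J, divided by 1.602e-19 J/eV
dE = 0.0368 eV
Total band gap = E_g(bulk) + dE = 2.79 + 0.0368 = 2.8268 eV

2.8268


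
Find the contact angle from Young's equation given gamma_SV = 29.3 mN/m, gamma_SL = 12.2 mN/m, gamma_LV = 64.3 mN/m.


cos(theta) = (gamma_SV - gamma_SL) / gamma_LV
cos(theta) = (29.3 - 12.2) / 64.3
cos(theta) = 0.265941
theta = arccos(0.265941) = 74.58 degrees

74.58


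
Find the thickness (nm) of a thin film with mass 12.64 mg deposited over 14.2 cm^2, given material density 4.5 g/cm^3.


Convert: m = 12.64 mg = 1.2640e-05 kg, A = 14.2 cm^2 = 1.4200e-03 m^2, rho = 4.5 g/cm^3 = 4500 kg/m^3
t = m / (A * rho)
t = 1.2640e-05 / (1.4200e-03 * 4500)
t = 1.9781e-06 m = 1978.1 nm

1978.1


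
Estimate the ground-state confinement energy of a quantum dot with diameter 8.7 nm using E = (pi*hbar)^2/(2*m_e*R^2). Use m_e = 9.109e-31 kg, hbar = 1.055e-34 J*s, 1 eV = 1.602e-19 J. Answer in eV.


Radius R = 8.7/2 = 4.35 nm = 4.35e-09 m
E = (pi * 1.055e-34)^2 / (2 * 9.109e-31 * (4.35e-09)^2)
E(J) = 3.18658e-21
E = E(J) / 1.602e-19 = 0.0199 eV

0.0199


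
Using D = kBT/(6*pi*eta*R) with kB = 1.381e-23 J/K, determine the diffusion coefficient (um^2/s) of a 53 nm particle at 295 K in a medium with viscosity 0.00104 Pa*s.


Radius R = 53/2 = 26.5 nm = 2.65e-08 m
D = kB*T / (6*pi*eta*R)
D = 1.381e-23 * 295 / (6 * pi * 0.00104 * 2.65e-08)
D = 7.84215e-12 m^2/s = 7.842 um^2/s

7.842


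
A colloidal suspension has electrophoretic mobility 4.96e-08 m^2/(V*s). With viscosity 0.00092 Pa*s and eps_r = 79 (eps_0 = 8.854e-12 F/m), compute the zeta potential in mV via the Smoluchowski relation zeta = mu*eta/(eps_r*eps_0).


Smoluchowski equation: zeta = mu * eta / (eps_r * eps_0)
zeta = 4.96e-08 * 0.00092 / (79 * 8.854e-12)
zeta = 0.065238 V = 65.24 mV

65.24


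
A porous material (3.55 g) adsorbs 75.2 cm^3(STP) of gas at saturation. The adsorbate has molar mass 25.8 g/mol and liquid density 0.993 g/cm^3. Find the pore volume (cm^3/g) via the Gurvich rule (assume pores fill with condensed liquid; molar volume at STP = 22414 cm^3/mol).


Moles adsorbed n = V_ads / 22414 = 75.2 / 22414 = 3.355046e-03 mol
Liquid volume V_liq = n * M / rho_liq = 3.355046e-03 * 25.8 / 0.993 = 0.08717 cm^3
Specific pore volume V_pore = V_liq / m_sample = 0.08717 / 3.55
V_pore = 0.0246 cm^3/g

0.0246


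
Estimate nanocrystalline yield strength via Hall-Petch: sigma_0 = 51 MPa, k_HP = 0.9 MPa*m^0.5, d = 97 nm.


d = 97 nm = 9.7e-08 m
sqrt(d) = 0.0003114482
Hall-Petch contribution = k / sqrt(d) = 0.9 / 0.0003114482 = 2889.7 MPa
sigma = sigma_0 + k/sqrt(d) = 51 + 2889.7 = 2940.7 MPa

2940.7


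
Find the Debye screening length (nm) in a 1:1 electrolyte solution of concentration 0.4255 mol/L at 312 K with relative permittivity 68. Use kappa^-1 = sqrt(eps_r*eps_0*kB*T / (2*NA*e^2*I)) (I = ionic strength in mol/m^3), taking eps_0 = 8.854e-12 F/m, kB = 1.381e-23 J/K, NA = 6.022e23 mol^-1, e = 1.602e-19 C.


Ionic strength I = 0.4255 * 1^2 * 1000 = 425.5 mol/m^3
kappa^-1 = sqrt(68 * 8.854e-12 * 1.381e-23 * 312 / (2 * 6.022e23 * (1.602e-19)^2 * 425.5))
kappa^-1 = 0.444 nm

0.444


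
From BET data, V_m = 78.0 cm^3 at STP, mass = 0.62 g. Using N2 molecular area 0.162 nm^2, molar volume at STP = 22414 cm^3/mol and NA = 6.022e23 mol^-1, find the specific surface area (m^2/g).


Number of moles in monolayer = V_m / 22414 = 78.0 / 22414 = 0.00347997
Number of molecules = moles * NA = 0.00347997 * 6.022e23
SA = molecules * sigma / mass
SA = (78.0 / 22414) * 6.022e23 * 0.162e-18 / 0.62
SA = 547.6 m^2/g

547.6


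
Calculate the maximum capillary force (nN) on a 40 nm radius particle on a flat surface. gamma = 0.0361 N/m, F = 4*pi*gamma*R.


Convert radius: R = 40 nm = 4e-08 m
F = 4 * pi * gamma * R
F = 4 * pi * 0.0361 * 4e-08
F = 1.81458e-08 N = 18.1458 nN

18.1458


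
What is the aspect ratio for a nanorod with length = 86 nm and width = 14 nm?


Aspect ratio AR = length / diameter
AR = 86 / 14
AR = 6.14

6.14


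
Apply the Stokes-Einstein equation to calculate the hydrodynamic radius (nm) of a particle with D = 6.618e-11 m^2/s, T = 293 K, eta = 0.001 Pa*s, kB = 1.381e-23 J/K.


Stokes-Einstein: R = kB*T / (6*pi*eta*D)
R = 1.381e-23 * 293 / (6 * pi * 0.001 * 6.618e-11)
R = 3.24365e-09 m = 3.24 nm

3.24


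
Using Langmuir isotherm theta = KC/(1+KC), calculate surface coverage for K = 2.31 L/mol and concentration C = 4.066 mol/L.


Langmuir isotherm: theta = K*C / (1 + K*C)
K*C = 2.31 * 4.066 = 9.39246
theta = 9.39246 / (1 + 9.39246) = 9.39246 / 10.39246
theta = 0.9038

0.9038


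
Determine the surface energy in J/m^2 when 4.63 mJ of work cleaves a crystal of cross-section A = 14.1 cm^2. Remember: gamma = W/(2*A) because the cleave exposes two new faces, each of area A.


Convert: A = 14.1 cm^2 = 0.00141 m^2, W = 4.63 mJ = 0.00463 J
Cleaving exposes two faces of area A, so total new surface = 2*A and gamma = W / (2*A)
gamma = 0.00463 / (2 * 0.00141)
gamma = 1.642 J/m^2

1.642


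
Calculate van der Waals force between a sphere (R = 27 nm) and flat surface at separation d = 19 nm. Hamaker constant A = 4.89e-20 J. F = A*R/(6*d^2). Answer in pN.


Convert to SI: R = 27 nm = 2.7e-08 m, d = 19 nm = 1.9e-08 m
F = A * R / (6 * d^2)
F = 4.89e-20 * 2.7e-08 / (6 * (1.9e-08)^2)
F = 6.09557e-13 N = 0.61 pN

0.61


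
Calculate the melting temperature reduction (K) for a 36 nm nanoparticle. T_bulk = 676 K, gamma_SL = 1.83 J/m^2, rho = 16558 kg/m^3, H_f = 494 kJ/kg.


Radius R = 36/2 = 18 nm = 1.8e-08 m
Convert H_f = 494 kJ/kg = 494000 J/kg
dT = 2 * gamma_SL * T_bulk / (rho * H_f * R)
dT = 2 * 1.83 * 676 / (16558 * 494000 * 1.8e-08)
dT = 16.8 K

16.8


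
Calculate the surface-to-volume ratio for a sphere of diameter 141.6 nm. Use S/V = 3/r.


Radius r = 141.6/2 = 70.8 nm
S/V = 3 / r = 3 / 70.8
S/V = 0.0424 nm^-1

0.0424


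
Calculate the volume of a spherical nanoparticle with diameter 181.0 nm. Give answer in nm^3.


Radius r = 181.0/2 = 90.5 nm
Volume V = (4/3) * pi * r^3
V = (4/3) * pi * (90.5)^3
V = 3104805.13 nm^3

3104805.13


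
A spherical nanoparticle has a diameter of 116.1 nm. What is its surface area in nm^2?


Radius r = 116.1/2 = 58.05 nm
Surface area SA = 4 * pi * r^2
SA = 4 * pi * (58.05)^2
SA = 42346.19 nm^2

42346.19


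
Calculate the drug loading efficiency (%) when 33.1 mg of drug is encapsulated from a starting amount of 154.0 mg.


Drug loading efficiency = (drug loaded / drug initial) * 100
DLE = 33.1 / 154.0 * 100
DLE = 0.2149 * 100
DLE = 21.49%

21.49


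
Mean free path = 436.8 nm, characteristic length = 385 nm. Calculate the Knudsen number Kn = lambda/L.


Knudsen number Kn = lambda / L
Kn = 436.8 / 385
Kn = 1.1345

1.1345


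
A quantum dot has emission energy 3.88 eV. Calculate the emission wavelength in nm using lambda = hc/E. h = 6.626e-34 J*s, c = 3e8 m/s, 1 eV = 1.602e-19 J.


Convert energy: E = 3.88 eV = 3.88 * 1.602e-19 = 6.21576e-19 J
lambda = h*c / E = 6.626e-34 * 3e8 / 6.21576e-19
lambda = 3.198e-07 m = 319.8 nm

319.8


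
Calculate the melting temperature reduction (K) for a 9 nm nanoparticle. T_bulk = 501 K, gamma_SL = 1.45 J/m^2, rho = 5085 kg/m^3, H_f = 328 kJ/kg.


Radius R = 9/2 = 4.5 nm = 4.5e-09 m
Convert H_f = 328 kJ/kg = 328000 J/kg
dT = 2 * gamma_SL * T_bulk / (rho * H_f * R)
dT = 2 * 1.45 * 501 / (5085 * 328000 * 4.5e-09)
dT = 193.6 K

193.6


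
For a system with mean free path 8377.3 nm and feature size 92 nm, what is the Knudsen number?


Knudsen number Kn = lambda / L
Kn = 8377.3 / 92
Kn = 91.0576

91.0576


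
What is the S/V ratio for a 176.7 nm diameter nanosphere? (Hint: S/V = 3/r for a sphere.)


Radius r = 176.7/2 = 88.35 nm
S/V = 3 / r = 3 / 88.35
S/V = 0.034 nm^-1

0.034


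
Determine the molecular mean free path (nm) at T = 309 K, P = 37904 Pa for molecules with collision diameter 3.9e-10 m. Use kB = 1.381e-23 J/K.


Mean free path: lambda = kB*T / (sqrt(2) * pi * d^2 * P)
lambda = 1.381e-23 * 309 / (sqrt(2) * pi * (3.9e-10)^2 * 37904)
lambda = 1.66599e-07 m
lambda = 166.6 nm

166.6


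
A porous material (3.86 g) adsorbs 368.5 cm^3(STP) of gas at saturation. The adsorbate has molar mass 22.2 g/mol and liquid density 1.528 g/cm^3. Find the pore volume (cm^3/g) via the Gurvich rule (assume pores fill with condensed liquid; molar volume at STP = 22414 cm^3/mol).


Moles adsorbed n = V_ads / 22414 = 368.5 / 22414 = 1.644062e-02 mol
Liquid volume V_liq = n * M / rho_liq = 1.644062e-02 * 22.2 / 1.528 = 0.23886 cm^3
Specific pore volume V_pore = V_liq / m_sample = 0.23886 / 3.86
V_pore = 0.0619 cm^3/g

0.0619


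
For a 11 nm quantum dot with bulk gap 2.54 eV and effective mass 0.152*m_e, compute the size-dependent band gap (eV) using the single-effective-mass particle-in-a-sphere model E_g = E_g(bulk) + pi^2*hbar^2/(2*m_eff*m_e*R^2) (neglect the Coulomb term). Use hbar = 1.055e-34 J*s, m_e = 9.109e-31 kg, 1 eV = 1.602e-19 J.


Radius R = 11/2 nm = 5.5e-09 m
Confinement energy dE = pi^2 * hbar^2 / (2 * m_eff * m_e * R^2)
dE = pi^2 * (1.055e-34)^2 / (2 * 0.152 * 9.109e-31 * (5.5e-09)^2) J, divided by 1.602e-19 J/eV
dE = 0.0819 eV
Total band gap = E_g(bulk) + dE = 2.54 + 0.0819 = 2.6219 eV

2.6219


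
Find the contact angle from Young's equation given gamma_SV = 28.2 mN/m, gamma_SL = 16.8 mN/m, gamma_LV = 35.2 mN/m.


cos(theta) = (gamma_SV - gamma_SL) / gamma_LV
cos(theta) = (28.2 - 16.8) / 35.2
cos(theta) = 0.323864
theta = arccos(0.323864) = 71.1 degrees

71.1


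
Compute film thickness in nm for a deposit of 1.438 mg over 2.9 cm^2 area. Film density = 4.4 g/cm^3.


Convert: m = 1.438 mg = 1.4380e-06 kg, A = 2.9 cm^2 = 2.9000e-04 m^2, rho = 4.4 g/cm^3 = 4400 kg/m^3
t = m / (A * rho)
t = 1.4380e-06 / (2.9000e-04 * 4400)
t = 1.1270e-06 m = 1127.0 nm

1127.0


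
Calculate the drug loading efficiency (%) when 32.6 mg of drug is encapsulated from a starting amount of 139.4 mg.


Drug loading efficiency = (drug loaded / drug initial) * 100
DLE = 32.6 / 139.4 * 100
DLE = 0.2339 * 100
DLE = 23.39%

23.39


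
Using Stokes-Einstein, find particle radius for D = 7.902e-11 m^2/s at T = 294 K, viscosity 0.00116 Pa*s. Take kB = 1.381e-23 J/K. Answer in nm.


Stokes-Einstein: R = kB*T / (6*pi*eta*D)
R = 1.381e-23 * 294 / (6 * pi * 0.00116 * 7.902e-11)
R = 2.34988e-09 m = 2.35 nm

2.35


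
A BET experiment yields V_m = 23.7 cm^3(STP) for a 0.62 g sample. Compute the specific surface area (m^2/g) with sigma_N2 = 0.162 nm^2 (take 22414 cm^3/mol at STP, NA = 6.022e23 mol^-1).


Number of moles in monolayer = V_m / 22414 = 23.7 / 22414 = 0.00105737
Number of molecules = moles * NA = 0.00105737 * 6.022e23
SA = molecules * sigma / mass
SA = (23.7 / 22414) * 6.022e23 * 0.162e-18 / 0.62
SA = 166.4 m^2/g

166.4


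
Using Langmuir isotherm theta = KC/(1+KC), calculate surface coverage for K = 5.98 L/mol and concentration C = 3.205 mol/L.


Langmuir isotherm: theta = K*C / (1 + K*C)
K*C = 5.98 * 3.205 = 19.1659
theta = 19.1659 / (1 + 19.1659) = 19.1659 / 20.1659
theta = 0.9504

0.9504


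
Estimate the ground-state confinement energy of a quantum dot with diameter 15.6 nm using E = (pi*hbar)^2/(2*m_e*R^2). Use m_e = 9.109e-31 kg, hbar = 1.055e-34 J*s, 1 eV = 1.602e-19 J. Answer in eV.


Radius R = 15.6/2 = 7.8 nm = 7.8e-09 m
E = (pi * 1.055e-34)^2 / (2 * 9.109e-31 * (7.8e-09)^2)
E(J) = 9.91094e-22
E = E(J) / 1.602e-19 = 0.0062 eV

0.0062


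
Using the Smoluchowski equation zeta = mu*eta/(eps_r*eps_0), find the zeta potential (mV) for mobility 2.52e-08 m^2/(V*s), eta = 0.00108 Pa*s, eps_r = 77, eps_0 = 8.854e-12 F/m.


Smoluchowski equation: zeta = mu * eta / (eps_r * eps_0)
zeta = 2.52e-08 * 0.00108 / (77 * 8.854e-12)
zeta = 0.03992 V = 39.92 mV

39.92


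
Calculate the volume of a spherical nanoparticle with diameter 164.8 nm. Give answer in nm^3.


Radius r = 164.8/2 = 82.4 nm
Volume V = (4/3) * pi * r^3
V = (4/3) * pi * (82.4)^3
V = 2343528.53 nm^3

2343528.53


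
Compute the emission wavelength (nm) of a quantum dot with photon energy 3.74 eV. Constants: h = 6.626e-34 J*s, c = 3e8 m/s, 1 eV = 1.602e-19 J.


Convert energy: E = 3.74 eV = 3.74 * 1.602e-19 = 5.99148e-19 J
lambda = h*c / E = 6.626e-34 * 3e8 / 5.99148e-19
lambda = 3.31771e-07 m = 331.8 nm

331.8


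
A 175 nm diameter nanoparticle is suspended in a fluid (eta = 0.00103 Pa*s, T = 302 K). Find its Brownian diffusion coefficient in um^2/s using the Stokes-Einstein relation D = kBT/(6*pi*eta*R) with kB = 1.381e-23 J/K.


Radius R = 175/2 = 87.5 nm = 8.75e-08 m
D = kB*T / (6*pi*eta*R)
D = 1.381e-23 * 302 / (6 * pi * 0.00103 * 8.75e-08)
D = 2.45502e-12 m^2/s = 2.455 um^2/s

2.455


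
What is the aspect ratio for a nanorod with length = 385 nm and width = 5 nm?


Aspect ratio AR = length / diameter
AR = 385 / 5
AR = 77.0

77.0


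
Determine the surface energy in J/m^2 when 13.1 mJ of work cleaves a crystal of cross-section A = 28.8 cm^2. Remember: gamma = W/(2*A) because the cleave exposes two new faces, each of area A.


Convert: A = 28.8 cm^2 = 0.00288 m^2, W = 13.1 mJ = 0.0131 J
Cleaving exposes two faces of area A, so total new surface = 2*A and gamma = W / (2*A)
gamma = 0.0131 / (2 * 0.00288)
gamma = 2.274 J/m^2

2.274


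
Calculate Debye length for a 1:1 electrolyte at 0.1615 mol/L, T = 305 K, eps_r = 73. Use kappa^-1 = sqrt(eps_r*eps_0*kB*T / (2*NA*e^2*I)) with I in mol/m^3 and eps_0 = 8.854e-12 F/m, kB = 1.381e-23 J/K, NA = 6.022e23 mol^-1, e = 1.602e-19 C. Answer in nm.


Ionic strength I = 0.1615 * 1^2 * 1000 = 161.5 mol/m^3
kappa^-1 = sqrt(73 * 8.854e-12 * 1.381e-23 * 305 / (2 * 6.022e23 * (1.602e-19)^2 * 161.5))
kappa^-1 = 0.738 nm

0.738


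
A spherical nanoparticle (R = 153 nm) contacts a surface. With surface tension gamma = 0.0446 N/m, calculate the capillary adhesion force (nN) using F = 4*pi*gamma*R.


Convert radius: R = 153 nm = 1.53e-07 m
F = 4 * pi * gamma * R
F = 4 * pi * 0.0446 * 1.53e-07
F = 8.57504e-08 N = 85.7504 nN

85.7504


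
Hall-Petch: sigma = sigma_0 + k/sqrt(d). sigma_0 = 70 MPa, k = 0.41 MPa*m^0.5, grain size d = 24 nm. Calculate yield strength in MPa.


d = 24 nm = 2.4e-08 m
sqrt(d) = 0.0001549193
Hall-Petch contribution = k / sqrt(d) = 0.41 / 0.0001549193 = 2646.5 MPa
sigma = sigma_0 + k/sqrt(d) = 70 + 2646.5 = 2716.5 MPa

2716.5


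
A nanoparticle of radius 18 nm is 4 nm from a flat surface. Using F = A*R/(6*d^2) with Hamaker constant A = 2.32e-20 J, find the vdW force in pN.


Convert to SI: R = 18 nm = 1.8e-08 m, d = 4 nm = 4e-09 m
F = A * R / (6 * d^2)
F = 2.32e-20 * 1.8e-08 / (6 * (4e-09)^2)
F = 4.35e-12 N = 4.35 pN

4.35


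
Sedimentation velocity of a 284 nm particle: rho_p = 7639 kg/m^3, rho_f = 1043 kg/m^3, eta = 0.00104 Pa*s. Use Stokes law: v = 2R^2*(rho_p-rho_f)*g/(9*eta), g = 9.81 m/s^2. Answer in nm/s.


Radius R = 284/2 nm = 1.42e-07 m
Density difference = 7639 - 1043 = 6596 kg/m^3
v = 2 * R^2 * (rho_p - rho_f) * g / (9 * eta)
v = 2 * (1.42e-07)^2 * 6596 * 9.81 / (9 * 0.00104)
v = 2.78792e-07 m/s = 278.7921 nm/s

278.7921


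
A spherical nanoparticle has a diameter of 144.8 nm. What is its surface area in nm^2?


Radius r = 144.8/2 = 72.4 nm
Surface area SA = 4 * pi * r^2
SA = 4 * pi * (72.4)^2
SA = 65869.9 nm^2

65869.9


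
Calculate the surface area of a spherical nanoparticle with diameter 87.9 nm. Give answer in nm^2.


Radius r = 87.9/2 = 43.95 nm
Surface area SA = 4 * pi * r^2
SA = 4 * pi * (43.95)^2
SA = 24273.23 nm^2

24273.23


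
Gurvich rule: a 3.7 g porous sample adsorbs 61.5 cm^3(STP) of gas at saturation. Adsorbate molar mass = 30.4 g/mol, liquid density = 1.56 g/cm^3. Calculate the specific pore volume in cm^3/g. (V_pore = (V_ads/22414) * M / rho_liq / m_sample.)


Moles adsorbed n = V_ads / 22414 = 61.5 / 22414 = 2.743821e-03 mol
Liquid volume V_liq = n * M / rho_liq = 2.743821e-03 * 30.4 / 1.56 = 0.05347 cm^3
Specific pore volume V_pore = V_liq / m_sample = 0.05347 / 3.7
V_pore = 0.0145 cm^3/g

0.0145


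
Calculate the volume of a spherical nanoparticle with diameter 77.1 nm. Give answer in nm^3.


Radius r = 77.1/2 = 38.55 nm
Volume V = (4/3) * pi * r^3
V = (4/3) * pi * (38.55)^3
V = 239972.65 nm^3

239972.65


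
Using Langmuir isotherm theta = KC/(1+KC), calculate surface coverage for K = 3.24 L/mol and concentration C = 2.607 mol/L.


Langmuir isotherm: theta = K*C / (1 + K*C)
K*C = 3.24 * 2.607 = 8.44668
theta = 8.44668 / (1 + 8.44668) = 8.44668 / 9.44668
theta = 0.8941

0.8941


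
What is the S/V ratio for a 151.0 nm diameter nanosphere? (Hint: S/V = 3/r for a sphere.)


Radius r = 151.0/2 = 75.5 nm
S/V = 3 / r = 3 / 75.5
S/V = 0.0397 nm^-1

0.0397


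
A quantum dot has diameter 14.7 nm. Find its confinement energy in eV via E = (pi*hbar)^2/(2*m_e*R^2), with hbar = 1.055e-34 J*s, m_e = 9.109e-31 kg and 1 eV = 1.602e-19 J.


Radius R = 14.7/2 = 7.35 nm = 7.35e-09 m
E = (pi * 1.055e-34)^2 / (2 * 9.109e-31 * (7.35e-09)^2)
E(J) = 1.11617e-21
E = E(J) / 1.602e-19 = 0.007 eV

0.007


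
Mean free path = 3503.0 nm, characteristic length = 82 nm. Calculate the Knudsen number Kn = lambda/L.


Knudsen number Kn = lambda / L
Kn = 3503.0 / 82
Kn = 42.7195

42.7195


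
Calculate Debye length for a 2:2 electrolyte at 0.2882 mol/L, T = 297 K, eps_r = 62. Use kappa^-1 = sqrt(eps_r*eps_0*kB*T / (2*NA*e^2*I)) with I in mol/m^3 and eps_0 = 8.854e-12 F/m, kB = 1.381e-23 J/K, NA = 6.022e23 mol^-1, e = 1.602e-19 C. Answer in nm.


Ionic strength I = 0.2882 * 2^2 * 1000 = 1152.8 mol/m^3
kappa^-1 = sqrt(62 * 8.854e-12 * 1.381e-23 * 297 / (2 * 6.022e23 * (1.602e-19)^2 * 1152.8))
kappa^-1 = 0.251 nm

0.251


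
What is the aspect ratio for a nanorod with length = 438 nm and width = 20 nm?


Aspect ratio AR = length / diameter
AR = 438 / 20
AR = 21.9

21.9


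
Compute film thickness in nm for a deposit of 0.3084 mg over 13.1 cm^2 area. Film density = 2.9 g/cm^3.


Convert: m = 0.3084 mg = 3.0840e-07 kg, A = 13.1 cm^2 = 1.3100e-03 m^2, rho = 2.9 g/cm^3 = 2900 kg/m^3
t = m / (A * rho)
t = 3.0840e-07 / (1.3100e-03 * 2900)
t = 8.1179e-08 m = 81.2 nm

81.2


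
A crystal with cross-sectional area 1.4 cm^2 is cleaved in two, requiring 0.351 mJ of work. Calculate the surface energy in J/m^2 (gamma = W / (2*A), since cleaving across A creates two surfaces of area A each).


Convert: A = 1.4 cm^2 = 0.00014 m^2, W = 0.351 mJ = 0.000351 J
Cleaving exposes two faces of area A, so total new surface = 2*A and gamma = W / (2*A)
gamma = 0.000351 / (2 * 0.00014)
gamma = 1.254 J/m^2

1.254


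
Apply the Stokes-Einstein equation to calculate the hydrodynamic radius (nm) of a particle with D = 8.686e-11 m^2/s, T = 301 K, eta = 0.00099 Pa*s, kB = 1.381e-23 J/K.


Stokes-Einstein: R = kB*T / (6*pi*eta*D)
R = 1.381e-23 * 301 / (6 * pi * 0.00099 * 8.686e-11)
R = 2.56451e-09 m = 2.56 nm

2.56


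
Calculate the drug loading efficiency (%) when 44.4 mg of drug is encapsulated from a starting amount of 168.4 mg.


Drug loading efficiency = (drug loaded / drug initial) * 100
DLE = 44.4 / 168.4 * 100
DLE = 0.2637 * 100
DLE = 26.37%

26.37


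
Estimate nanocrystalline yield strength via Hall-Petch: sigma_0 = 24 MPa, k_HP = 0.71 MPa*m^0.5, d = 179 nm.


d = 179 nm = 1.79e-07 m
sqrt(d) = 0.0004230839
Hall-Petch contribution = k / sqrt(d) = 0.71 / 0.0004230839 = 1678.2 MPa
sigma = sigma_0 + k/sqrt(d) = 24 + 1678.2 = 1702.2 MPa

1702.2


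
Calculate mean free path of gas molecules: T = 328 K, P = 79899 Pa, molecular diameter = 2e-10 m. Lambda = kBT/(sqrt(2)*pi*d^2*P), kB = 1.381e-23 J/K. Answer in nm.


Mean free path: lambda = kB*T / (sqrt(2) * pi * d^2 * P)
lambda = 1.381e-23 * 328 / (sqrt(2) * pi * (2e-10)^2 * 79899)
lambda = 3.19008e-07 m
lambda = 319.01 nm

319.01


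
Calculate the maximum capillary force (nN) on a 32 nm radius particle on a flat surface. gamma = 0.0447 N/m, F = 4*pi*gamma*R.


Convert radius: R = 32 nm = 3.2e-08 m
F = 4 * pi * gamma * R
F = 4 * pi * 0.0447 * 3.2e-08
F = 1.79749e-08 N = 17.9749 nN

17.9749


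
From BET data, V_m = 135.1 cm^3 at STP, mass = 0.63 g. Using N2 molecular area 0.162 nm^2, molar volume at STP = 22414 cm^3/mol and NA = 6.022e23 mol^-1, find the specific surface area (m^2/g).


Number of moles in monolayer = V_m / 22414 = 135.1 / 22414 = 0.00602748
Number of molecules = moles * NA = 0.00602748 * 6.022e23
SA = molecules * sigma / mass
SA = (135.1 / 22414) * 6.022e23 * 0.162e-18 / 0.63
SA = 933.4 m^2/g

933.4


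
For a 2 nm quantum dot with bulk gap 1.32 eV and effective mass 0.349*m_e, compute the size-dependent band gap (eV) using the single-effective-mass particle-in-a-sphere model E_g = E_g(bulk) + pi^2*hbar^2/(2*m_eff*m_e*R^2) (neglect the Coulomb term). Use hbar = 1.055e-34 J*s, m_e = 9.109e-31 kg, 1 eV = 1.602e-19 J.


Radius R = 2/2 nm = 1e-09 m
Confinement energy dE = pi^2 * hbar^2 / (2 * m_eff * m_e * R^2)
dE = pi^2 * (1.055e-34)^2 / (2 * 0.349 * 9.109e-31 * (1e-09)^2) J, divided by 1.602e-19 J/eV
dE = 1.0785 eV
Total band gap = E_g(bulk) + dE = 1.32 + 1.0785 = 2.3985 eV

2.3985


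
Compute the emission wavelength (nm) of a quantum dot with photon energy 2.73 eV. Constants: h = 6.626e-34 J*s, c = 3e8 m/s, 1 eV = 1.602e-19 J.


Convert energy: E = 2.73 eV = 2.73 * 1.602e-19 = 4.37346e-19 J
lambda = h*c / E = 6.626e-34 * 3e8 / 4.37346e-19
lambda = 4.54514e-07 m = 454.5 nm

454.5


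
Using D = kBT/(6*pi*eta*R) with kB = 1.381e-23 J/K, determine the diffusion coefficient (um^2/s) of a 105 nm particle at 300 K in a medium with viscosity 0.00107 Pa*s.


Radius R = 105/2 = 52.5 nm = 5.25e-08 m
D = kB*T / (6*pi*eta*R)
D = 1.381e-23 * 300 / (6 * pi * 0.00107 * 5.25e-08)
D = 3.91265e-12 m^2/s = 3.913 um^2/s

3.913


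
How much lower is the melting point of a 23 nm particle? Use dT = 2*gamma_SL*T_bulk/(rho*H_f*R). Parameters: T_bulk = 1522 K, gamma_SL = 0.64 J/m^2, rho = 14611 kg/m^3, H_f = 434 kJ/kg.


Radius R = 23/2 = 11.5 nm = 1.15e-08 m
Convert H_f = 434 kJ/kg = 434000 J/kg
dT = 2 * gamma_SL * T_bulk / (rho * H_f * R)
dT = 2 * 0.64 * 1522 / (14611 * 434000 * 1.15e-08)
dT = 26.7 K

26.7


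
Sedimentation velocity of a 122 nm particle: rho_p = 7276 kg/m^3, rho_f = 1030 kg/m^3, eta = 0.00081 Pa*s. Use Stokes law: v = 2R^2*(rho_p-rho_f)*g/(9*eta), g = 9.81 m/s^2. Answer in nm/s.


Radius R = 122/2 nm = 6.1e-08 m
Density difference = 7276 - 1030 = 6246 kg/m^3
v = 2 * R^2 * (rho_p - rho_f) * g / (9 * eta)
v = 2 * (6.1e-08)^2 * 6246 * 9.81 / (9 * 0.00081)
v = 6.25508e-08 m/s = 62.5508 nm/s

62.5508


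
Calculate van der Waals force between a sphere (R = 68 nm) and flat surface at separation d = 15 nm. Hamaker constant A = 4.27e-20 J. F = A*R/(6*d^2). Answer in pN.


Convert to SI: R = 68 nm = 6.8e-08 m, d = 15 nm = 1.5e-08 m
F = A * R / (6 * d^2)
F = 4.27e-20 * 6.8e-08 / (6 * (1.5e-08)^2)
F = 2.15081e-12 N = 2.151 pN

2.151


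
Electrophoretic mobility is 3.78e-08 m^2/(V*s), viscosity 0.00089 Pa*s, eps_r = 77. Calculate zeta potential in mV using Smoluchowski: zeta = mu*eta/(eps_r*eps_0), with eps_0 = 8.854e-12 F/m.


Smoluchowski equation: zeta = mu * eta / (eps_r * eps_0)
zeta = 3.78e-08 * 0.00089 / (77 * 8.854e-12)
zeta = 0.049346 V = 49.35 mV

49.35


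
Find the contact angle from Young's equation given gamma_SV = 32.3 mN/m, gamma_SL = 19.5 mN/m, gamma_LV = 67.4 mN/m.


cos(theta) = (gamma_SV - gamma_SL) / gamma_LV
cos(theta) = (32.3 - 19.5) / 67.4
cos(theta) = 0.189911
theta = arccos(0.189911) = 79.05 degrees

79.05


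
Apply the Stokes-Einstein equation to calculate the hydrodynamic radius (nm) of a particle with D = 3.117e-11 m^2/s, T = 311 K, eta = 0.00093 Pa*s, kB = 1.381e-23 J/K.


Stokes-Einstein: R = kB*T / (6*pi*eta*D)
R = 1.381e-23 * 311 / (6 * pi * 0.00093 * 3.117e-11)
R = 7.86019e-09 m = 7.86 nm

7.86


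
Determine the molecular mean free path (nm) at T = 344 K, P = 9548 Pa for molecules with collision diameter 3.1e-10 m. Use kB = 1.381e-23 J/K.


Mean free path: lambda = kB*T / (sqrt(2) * pi * d^2 * P)
lambda = 1.381e-23 * 344 / (sqrt(2) * pi * (3.1e-10)^2 * 9548)
lambda = 1.16534e-06 m
lambda = 1165.34 nm

1165.34


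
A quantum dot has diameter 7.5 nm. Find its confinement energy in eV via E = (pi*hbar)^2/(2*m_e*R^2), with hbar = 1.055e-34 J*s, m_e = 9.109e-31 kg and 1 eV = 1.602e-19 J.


Radius R = 7.5/2 = 3.75 nm = 3.75e-09 m
E = (pi * 1.055e-34)^2 / (2 * 9.109e-31 * (3.75e-09)^2)
E(J) = 4.28787e-21
E = E(J) / 1.602e-19 = 0.0268 eV

0.0268


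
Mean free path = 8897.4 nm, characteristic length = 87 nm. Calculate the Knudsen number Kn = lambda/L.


Knudsen number Kn = lambda / L
Kn = 8897.4 / 87
Kn = 102.269

102.269


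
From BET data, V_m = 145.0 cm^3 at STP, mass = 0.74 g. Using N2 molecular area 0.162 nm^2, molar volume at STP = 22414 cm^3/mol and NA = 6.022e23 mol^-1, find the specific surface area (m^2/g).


Number of moles in monolayer = V_m / 22414 = 145.0 / 22414 = 0.00646917
Number of molecules = moles * NA = 0.00646917 * 6.022e23
SA = molecules * sigma / mass
SA = (145.0 / 22414) * 6.022e23 * 0.162e-18 / 0.74
SA = 852.9 m^2/g

852.9
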